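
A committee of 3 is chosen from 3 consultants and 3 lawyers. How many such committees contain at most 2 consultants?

19

Split by how many consultants are chosen (0 through 2).
Sum: C(3,0)·C(3,3) + C(3,1)·C(3,2) + C(3,2)·C(3,1) = 1 + 9 + 9 = 19.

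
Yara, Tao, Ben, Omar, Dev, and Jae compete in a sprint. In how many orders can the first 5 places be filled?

This is an ordered selection of 5 from 6: P(6,5).
That gives 6 × 5 × 4 × 3 × 2 = 720.

720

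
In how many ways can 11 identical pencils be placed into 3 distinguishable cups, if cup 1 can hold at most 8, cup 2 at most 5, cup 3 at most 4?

Without the upper bounds there are C(13,2) = 78 ways to split 11 among 3 cups.
Subtract solutions that violate a single cap (substitute x_i' = x_i − (cap_i+1)): x_1 ≥ 9 gives C(4,2) = 6; x_2 ≥ 6 gives C(7,2) = 21; x_3 ≥ 5 gives C(8,2) = 28. Together 55.
Add back pairs where two caps are both exceeded: 0 + 0 + 1 = 1.
By inclusion–exclusion the count is 78 − 55 + 1 = 24.

24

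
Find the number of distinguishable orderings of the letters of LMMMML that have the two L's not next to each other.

10

Total arrangements of LMMMML: 6!/(4!·2!) = 15.
Arrangements with the L's together: treat LL as one letter, giving (5)!/(4!) = 5.
Subtracting, 15 − 5 = 10 arrangements keep the L's apart.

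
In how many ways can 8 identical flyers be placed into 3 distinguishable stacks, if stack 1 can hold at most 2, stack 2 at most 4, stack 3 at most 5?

By stars and bars, unrestricted non-negative solutions to x_1+…+x_3 = 8 number C(8+2,2) = 45.
Subtract solutions that violate a single cap (substitute x_i' = x_i − (cap_i+1)): x_1 ≥ 3 gives C(7,2) = 21; x_2 ≥ 5 gives C(5,2) = 10; x_3 ≥ 6 gives C(4,2) = 6. Together 37.
Add back pairs where two caps are both exceeded: 1 + 0 + 0 = 1.
By inclusion–exclusion the count is 45 − 37 + 1 = 9.

9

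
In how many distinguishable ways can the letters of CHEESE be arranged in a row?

120

CHEESE has 6 letters with E appearing 3 times.
So there are 6! / (3!) = 120 distinguishable arrangements.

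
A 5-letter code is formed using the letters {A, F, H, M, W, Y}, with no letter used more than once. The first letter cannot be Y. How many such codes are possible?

600

The first letter has 6−1 = 5 choices (anything except Y).
The remaining 4 letters are filled from the other 5 symbols without repetition: 5 × 4 × 3 × 2 = 120.
Total: 5 × 120 = 600.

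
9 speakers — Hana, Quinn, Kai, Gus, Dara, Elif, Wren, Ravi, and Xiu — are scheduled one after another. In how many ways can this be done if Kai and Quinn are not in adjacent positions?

282240

There are 9! = 362880 arrangements in all. If Kai and Quinn are adjacent, merging them into one block gives 2·(8)! = 80640 arrangements.
So 362880 − 80640 = 282240 arrangements keep them apart.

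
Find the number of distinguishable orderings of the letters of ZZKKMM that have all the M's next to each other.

Treat the 2 copies of M as a single block. The multiset to arrange is then {MM, K, K, Z, Z}, 5 items in all.
That gives (5)!/(2!·2!) = 30 arrangements.

30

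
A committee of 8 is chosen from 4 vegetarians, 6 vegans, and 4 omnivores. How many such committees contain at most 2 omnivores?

Split by how many omnivores are chosen (0 through 2).
Sum: C(4,0)·C(10,8) + C(4,1)·C(10,7) + C(4,2)·C(10,6) = 45 + 480 + 1260 = 1785.

1785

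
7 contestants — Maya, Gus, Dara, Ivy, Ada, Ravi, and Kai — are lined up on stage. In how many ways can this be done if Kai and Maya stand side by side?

Place the 5 others and the Kai-Maya pair as 6 objects in a line; the pair has 2 internal arrangements.
That gives 2 × 6! = 2 × 720 = 1440.

1440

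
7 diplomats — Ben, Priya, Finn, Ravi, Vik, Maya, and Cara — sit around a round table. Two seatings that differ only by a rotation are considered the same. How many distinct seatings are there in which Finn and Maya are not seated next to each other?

480

All circular seatings of 7 people number (6)! = 720.
Seatings with Finn beside Maya: treat them as a block with 2 internal orders, giving 2 × (5)! = 240.
Subtracting, 720 − 240 = 480.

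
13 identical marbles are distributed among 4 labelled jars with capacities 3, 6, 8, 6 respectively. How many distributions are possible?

158

Ignoring the caps, the number of non-negative solutions to x_1+…+x_4 = 13 is C(16,3) = 560.
Subtract solutions that violate a single cap (substitute x_i' = x_i − (cap_i+1)): x_1 ≥ 4 gives C(12,3) = 220; x_2 ≥ 7 gives C(9,3) = 84; x_3 ≥ 9 gives C(7,3) = 35; x_4 ≥ 7 gives C(9,3) = 84. Together 423.
Add back pairs where two caps are both exceeded: 10 + 1 + 10 + 0 + 0 + 0 = 21.
By inclusion–exclusion the count is 560 − 423 + 21 = 158.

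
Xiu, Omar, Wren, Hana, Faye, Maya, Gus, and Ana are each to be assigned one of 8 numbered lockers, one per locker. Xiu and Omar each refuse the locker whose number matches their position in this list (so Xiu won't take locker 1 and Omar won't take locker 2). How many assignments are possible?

30960

Let Aᵢ (for i ∈ {1, 2}) be the placements that put person i in their forbidden locker. Any j of these fix j positions, leaving (8−j)! ways to fill the rest, and there are C(2,j) ways to pick which j.
By inclusion–exclusion, the number of valid placements is Σ_{j=0}^{2} (−1)^j C(2,j)·(8−j)!.
Computing: 40320 − 10080 + 720 = 30960.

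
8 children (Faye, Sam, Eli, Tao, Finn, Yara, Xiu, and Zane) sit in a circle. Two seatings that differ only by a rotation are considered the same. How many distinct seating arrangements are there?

Around a circle, 8 distinct people have 8!/8 = (7)! = 5040 rotationally distinct seatings.

5040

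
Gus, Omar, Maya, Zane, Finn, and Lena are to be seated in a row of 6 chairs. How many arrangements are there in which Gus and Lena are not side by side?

480

There are 6! = 720 arrangements in all. If Gus and Lena are adjacent, merging them into one block gives 2·(5)! = 240 arrangements.
So 720 − 240 = 480 arrangements keep them apart.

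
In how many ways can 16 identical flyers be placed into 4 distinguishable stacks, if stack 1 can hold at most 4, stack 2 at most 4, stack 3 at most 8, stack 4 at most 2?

10

Without the upper bounds there are C(19,3) = 969 ways to split 16 among 4 stacks.
Subtract solutions that violate a single cap (substitute x_i' = x_i − (cap_i+1)): x_1 ≥ 5 gives C(14,3) = 364; x_2 ≥ 5 gives C(14,3) = 364; x_3 ≥ 9 gives C(10,3) = 120; x_4 ≥ 3 gives C(16,3) = 560. Together 1408.
Add back pairs where two caps are both exceeded: 84 + 10 + 165 + 10 + 165 + 35 = 469.
Subtract triples: 0 + 20 + 0 + 0 = 20.
By inclusion–exclusion the count is 969 − 1408 + 469 − 20 = 10.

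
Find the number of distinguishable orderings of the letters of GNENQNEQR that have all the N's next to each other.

Treat the 3 copies of N as a single block. The multiset to arrange is then {NNN, E, E, G, Q, Q, R}, 7 items in all.
That gives (7)!/(2!·2!) = 1260 arrangements.

1260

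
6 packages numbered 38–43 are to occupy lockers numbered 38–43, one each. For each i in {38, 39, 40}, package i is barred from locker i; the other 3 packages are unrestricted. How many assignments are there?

Let Aᵢ (for i ∈ {38, 39, 40}) be the placements that put package i in its forbidden locker. Any j of these fix j positions, leaving (6−j)! ways to fill the rest, and there are C(3,j) ways to pick which j.
By inclusion–exclusion, the number of valid placements is Σ_{j=0}^{3} (−1)^j C(3,j)·(6−j)!.
Computing: 720 − 360 + 72 − 6 = 426.

426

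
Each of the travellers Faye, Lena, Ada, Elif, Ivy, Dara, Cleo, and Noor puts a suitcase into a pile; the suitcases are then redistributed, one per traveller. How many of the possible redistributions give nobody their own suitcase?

14833

Count assignments avoiding every fixed point. For any j of the 8 travellers fixed to their own suitcase, the other 8−j can be arranged in (8−j)! ways.
By inclusion–exclusion this is Σ_{j=0}^{8} (−1)^j C(8,j)·(8−j)!.
Computing: 40320 − 40320 + 20160 − 6720 + 1680 − 336 + 56 − 8 + 1 = 14833.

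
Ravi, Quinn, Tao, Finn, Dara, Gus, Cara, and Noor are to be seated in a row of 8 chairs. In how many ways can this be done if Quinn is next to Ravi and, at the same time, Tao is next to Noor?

Treat {Quinn,Ravi} as one block (2 orders) and {Tao,Noor} as another (2 orders).
That leaves 6 units to arrange: 2 × 2 × 6! = 4 × 720 = 2880.

2880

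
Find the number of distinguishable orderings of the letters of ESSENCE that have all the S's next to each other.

Treat the 2 copies of S as a single block. The multiset to arrange is then {SS, C, E, E, E, N}, 6 items in all.
That gives (6)!/(3!) = 120 arrangements.

120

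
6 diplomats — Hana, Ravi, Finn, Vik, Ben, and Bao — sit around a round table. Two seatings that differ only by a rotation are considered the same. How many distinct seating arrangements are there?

Around a circle, 6 distinct people have 6!/6 = (5)! = 120 rotationally distinct seatings.

120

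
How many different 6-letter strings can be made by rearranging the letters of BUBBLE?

120

BUBBLE has 6 letters with B appearing 3 times.
So there are 6! / (3!) = 120 distinguishable arrangements.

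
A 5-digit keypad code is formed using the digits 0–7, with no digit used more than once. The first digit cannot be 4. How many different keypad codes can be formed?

The first digit has 8−1 = 7 choices (anything except 4).
The remaining 4 digits are filled from the other 7 symbols without repetition: 7 × 6 × 5 × 4 = 840.
Total: 7 × 840 = 5880.

5880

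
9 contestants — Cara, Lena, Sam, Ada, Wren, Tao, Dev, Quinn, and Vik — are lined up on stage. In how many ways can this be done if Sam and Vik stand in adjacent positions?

Glue Sam and Vik into one block (2 internal orders), leaving 8 units to arrange in a row.
So the count is 2·(8)! = 80640.

80640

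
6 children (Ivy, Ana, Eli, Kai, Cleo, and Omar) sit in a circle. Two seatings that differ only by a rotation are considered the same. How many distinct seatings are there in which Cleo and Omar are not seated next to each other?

72

All circular seatings of 6 people number (5)! = 120.
Seatings with Cleo beside Omar: treat them as a block with 2 internal orders, giving 2 × (4)! = 48.
Subtracting, 120 − 48 = 72.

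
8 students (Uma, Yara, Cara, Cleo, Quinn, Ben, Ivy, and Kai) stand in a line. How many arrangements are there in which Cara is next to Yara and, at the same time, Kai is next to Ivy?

Treat {Cara,Yara} as one block (2 orders) and {Kai,Ivy} as another (2 orders).
That leaves 6 units to arrange: 2 × 2 × 6! = 4 × 720 = 2880.

2880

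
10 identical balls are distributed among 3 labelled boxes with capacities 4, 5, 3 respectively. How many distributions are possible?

Ignoring the caps, the number of non-negative solutions to x_1+…+x_3 = 10 is C(12,2) = 66.
Subtract solutions that violate a single cap (substitute x_i' = x_i − (cap_i+1)): x_1 ≥ 5 gives C(7,2) = 21; x_2 ≥ 6 gives C(6,2) = 15; x_3 ≥ 4 gives C(8,2) = 28. Together 64.
Add back pairs where two caps are both exceeded: 0 + 3 + 1 = 4.
By inclusion–exclusion the count is 66 − 64 + 4 = 6.

6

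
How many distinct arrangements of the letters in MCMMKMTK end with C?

105

Fix C in the last position and arrange the remaining 7 letters.
Those 7 letters have K appearing twice and M appearing 4 times, giving (7)!/(4!·2!) = 105.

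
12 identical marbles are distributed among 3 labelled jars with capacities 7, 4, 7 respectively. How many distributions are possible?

25

Without the upper bounds there are C(14,2) = 91 ways to split 12 among 3 jars.
Subtract solutions that violate a single cap (substitute x_i' = x_i − (cap_i+1)): x_1 ≥ 8 gives C(6,2) = 15; x_2 ≥ 5 gives C(9,2) = 36; x_3 ≥ 8 gives C(6,2) = 15. Together 66.
No two caps can be exceeded simultaneously, so the pair terms are all 0.
By inclusion–exclusion the count is 91 − 66 + 0 = 25.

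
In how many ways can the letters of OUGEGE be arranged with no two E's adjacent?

120

Total arrangements of OUGEGE: 6!/(2!·2!) = 180.
Arrangements with the E's together: treat EE as one letter, giving (5)!/(2!) = 60.
Hence 180 − 60 = 120.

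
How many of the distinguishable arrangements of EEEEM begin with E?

4

Fix E in the first position and arrange the remaining 4 letters.
Those 4 letters have E appearing 3 times, giving (4)!/(3!) = 4.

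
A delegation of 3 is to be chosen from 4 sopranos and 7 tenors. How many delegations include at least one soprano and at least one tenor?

126

Unrestricted: C(11,3) = 165 ways to pick any 3 of the 11.
Subtract selections that omit an entire group: no sopranos → C(7,3) = 35; no tenors → C(4,3) = 4.
Both groups omitted at once is impossible, so 165 − 39 = 126.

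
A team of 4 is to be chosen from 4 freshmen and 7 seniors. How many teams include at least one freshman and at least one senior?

Unrestricted: C(11,4) = 330 ways to pick any 4 of the 11.
Selections missing a whole group: no freshmen → C(7,4) = 35; no seniors → C(4,4) = 1.
Both groups omitted at once is impossible, so 330 − 36 = 294.

294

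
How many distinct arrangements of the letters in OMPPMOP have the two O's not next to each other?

150

Total arrangements of OMPPMOP: 7!/(3!·2!·2!) = 210.
If the two O's are adjacent, glue them into one block, leaving 6 items to arrange: (6)!/(3!·2!) = 60 ways.
Hence 210 − 60 = 150.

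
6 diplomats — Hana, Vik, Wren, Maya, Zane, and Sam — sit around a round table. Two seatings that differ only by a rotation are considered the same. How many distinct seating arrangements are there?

120

Seat Hana anywhere (absorbing the rotational symmetry), then permute the other 5: (5)! = 120.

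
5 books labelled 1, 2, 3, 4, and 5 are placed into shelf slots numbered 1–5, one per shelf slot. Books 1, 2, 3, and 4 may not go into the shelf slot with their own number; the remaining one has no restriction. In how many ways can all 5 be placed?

Let Aᵢ (for 1 ≤ i ≤ 4) be the placements that put book i in its forbidden shelf slot. Any j of these fix j positions, leaving (5−j)! ways to fill the rest, and there are C(4,j) ways to pick which j.
By inclusion–exclusion, the number of valid placements is Σ_{j=0}^{4} (−1)^j C(4,j)·(5−j)!.
Computing: 120 − 96 + 36 − 8 + 1 = 53.

53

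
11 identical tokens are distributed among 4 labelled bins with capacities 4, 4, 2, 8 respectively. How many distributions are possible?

65

By stars and bars, unrestricted non-negative solutions to x_1+…+x_4 = 11 number C(11+3,3) = 364.
Subtract solutions that violate a single cap (substitute x_i' = x_i − (cap_i+1)): x_1 ≥ 5 gives C(9,3) = 84; x_2 ≥ 5 gives C(9,3) = 84; x_3 ≥ 3 gives C(11,3) = 165; x_4 ≥ 9 gives C(5,3) = 10. Together 343.
Add back pairs where two caps are both exceeded: 4 + 20 + 0 + 20 + 0 + 0 = 44.
By inclusion–exclusion the count is 364 − 343 + 44 = 65.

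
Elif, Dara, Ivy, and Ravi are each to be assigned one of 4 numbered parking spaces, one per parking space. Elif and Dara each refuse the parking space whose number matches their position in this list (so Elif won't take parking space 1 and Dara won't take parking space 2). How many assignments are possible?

14

Let Aᵢ (for i ∈ {1, 2}) be the placements that put person i in their forbidden parking space. Any j of these fix j positions, leaving (4−j)! ways to fill the rest, and there are C(2,j) ways to pick which j.
By inclusion–exclusion, the number of valid placements is Σ_{j=0}^{2} (−1)^j C(2,j)·(4−j)!.
Computing: 24 − 12 + 2 = 14.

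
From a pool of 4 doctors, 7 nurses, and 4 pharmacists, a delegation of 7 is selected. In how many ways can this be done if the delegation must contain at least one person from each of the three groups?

Unrestricted: C(15,7) = 6435 ways to pick any 7 of the 15.
Selections missing a whole group: no doctors → C(11,7) = 330; no nurses → C(8,7) = 8; no pharmacists → C(11,7) = 330.
Add back selections omitting two groups (i.e. drawn from a single group): C(4,7) + C(7,7) + C(4,7) = 1.
By inclusion–exclusion: 6435 − 668 + 1 = 5768.

5768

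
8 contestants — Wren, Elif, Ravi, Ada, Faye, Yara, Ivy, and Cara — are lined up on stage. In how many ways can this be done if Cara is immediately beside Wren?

10080

Glue Cara and Wren into one block (2 internal orders), leaving 7 units to arrange in a row.
So the count is 2·(7)! = 10080.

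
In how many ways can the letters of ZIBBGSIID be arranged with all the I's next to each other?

Treat the 3 copies of I as a single block. The multiset to arrange is then {III, B, B, D, G, S, Z}, 7 items in all.
That gives (7)!/(2!) = 2520 arrangements.

2520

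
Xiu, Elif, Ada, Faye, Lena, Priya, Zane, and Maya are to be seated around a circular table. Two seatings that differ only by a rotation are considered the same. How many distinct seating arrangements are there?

Seat Xiu anywhere (absorbing the rotational symmetry), then permute the other 7: (7)! = 5040.

5040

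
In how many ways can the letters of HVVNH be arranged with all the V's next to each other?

Treat the 2 copies of V as a single block. The multiset to arrange is then {VV, H, H, N}, 4 items in all.
That gives (4)!/(2!) = 12 arrangements.

12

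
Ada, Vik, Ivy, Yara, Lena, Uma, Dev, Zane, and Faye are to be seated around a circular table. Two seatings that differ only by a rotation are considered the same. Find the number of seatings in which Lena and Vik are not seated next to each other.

30240

All circular seatings of 9 people number (8)! = 40320.
Those with Lena next to Vik: fuse the pair into one unit and seat 8 units around a circle — 2·(7)! = 10080.
Subtracting, 40320 − 10080 = 30240.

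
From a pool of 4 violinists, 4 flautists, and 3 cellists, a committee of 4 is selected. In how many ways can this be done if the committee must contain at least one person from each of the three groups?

With no constraint there are C(11,4) = 330 possible selections.
Selections missing a whole group: no violinists → C(7,4) = 35; no flautists → C(7,4) = 35; no cellists → C(8,4) = 70.
Add back selections omitting two groups (i.e. drawn from a single group): C(4,4) + C(4,4) + C(3,4) = 2.
By inclusion–exclusion: 330 − 140 + 2 = 192.

192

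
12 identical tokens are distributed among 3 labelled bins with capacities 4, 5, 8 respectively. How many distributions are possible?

Ignoring the caps, the number of non-negative solutions to x_1+…+x_3 = 12 is C(14,2) = 91.
Subtract solutions that violate a single cap (substitute x_i' = x_i − (cap_i+1)): x_1 ≥ 5 gives C(9,2) = 36; x_2 ≥ 6 gives C(8,2) = 28; x_3 ≥ 9 gives C(5,2) = 10. Together 74.
Add back pairs where two caps are both exceeded: 3 + 0 + 0 = 3.
By inclusion–exclusion the count is 91 − 74 + 3 = 20.

20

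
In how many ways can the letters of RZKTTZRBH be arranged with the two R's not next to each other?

There are 9!/(2!·2!·2!) = 45360 arrangements of RZKTTZRBH in total.
Arrangements with the R's together: treat RR as one letter, giving (8)!/(2!·2!) = 10080.
Hence 45360 − 10080 = 35280.

35280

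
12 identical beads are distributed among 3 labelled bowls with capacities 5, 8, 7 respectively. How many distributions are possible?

Ignoring the caps, the number of non-negative solutions to x_1+…+x_3 = 12 is C(14,2) = 91.
Subtract solutions that violate a single cap (substitute x_i' = x_i − (cap_i+1)): x_1 ≥ 6 gives C(8,2) = 28; x_2 ≥ 9 gives C(5,2) = 10; x_3 ≥ 8 gives C(6,2) = 15. Together 53.
No two caps can be exceeded simultaneously, so the pair terms are all 0.
By inclusion–exclusion the count is 91 − 53 + 0 = 38.

38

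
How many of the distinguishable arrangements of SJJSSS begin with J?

5

With the first slot taken by J, it remains to arrange the other 5 letters (SJSSS).
Those 5 letters have S appearing 4 times, giving (5)!/(4!) = 5.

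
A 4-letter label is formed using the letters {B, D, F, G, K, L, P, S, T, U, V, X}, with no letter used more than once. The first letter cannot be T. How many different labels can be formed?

10890

The first letter has 12−1 = 11 choices (anything except T).
The remaining 3 letters are filled from the other 11 symbols without repetition: 11 × 10 × 9 = 990.
Total: 11 × 990 = 10890.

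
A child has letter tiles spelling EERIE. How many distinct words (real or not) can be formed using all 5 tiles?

20

Letter multiplicities in EERIE: E×3, I×1, R×1.
The number of distinct arrangements is 5!/(3!) = 120/6 = 20.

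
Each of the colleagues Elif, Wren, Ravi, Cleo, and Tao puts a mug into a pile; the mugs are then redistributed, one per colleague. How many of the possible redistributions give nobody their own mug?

Count assignments avoiding every fixed point. For any j of the 5 colleagues fixed to their own mug, the other 5−j can be arranged in (5−j)! ways.
By inclusion–exclusion this is Σ_{j=0}^{5} (−1)^j C(5,j)·(5−j)!.
Computing: 120 − 120 + 60 − 20 + 5 − 1 = 44.

44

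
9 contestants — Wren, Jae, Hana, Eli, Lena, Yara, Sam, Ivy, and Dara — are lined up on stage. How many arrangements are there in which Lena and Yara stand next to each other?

80640

Place the 7 others and the Lena-Yara pair as 8 objects in a line; the pair has 2 internal arrangements.
So the count is 2·(8)! = 80640.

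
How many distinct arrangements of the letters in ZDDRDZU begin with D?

180

With the first slot taken by D, it remains to arrange the other 6 letters (ZDRDZU).
Those 6 letters have D appearing twice and Z appearing twice, giving (6)!/(2!·2!) = 180.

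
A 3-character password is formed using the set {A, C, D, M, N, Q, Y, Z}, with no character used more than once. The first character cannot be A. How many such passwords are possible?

The first character has 8−1 = 7 choices (anything except A).
The remaining 2 characters are filled from the other 7 symbols without repetition: 7 × 6 = 42.
Total: 7 × 42 = 294.

294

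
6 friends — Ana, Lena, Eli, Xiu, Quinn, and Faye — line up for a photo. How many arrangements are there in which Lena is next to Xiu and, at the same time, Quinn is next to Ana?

96

Treat {Lena,Xiu} as one block (2 orders) and {Quinn,Ana} as another (2 orders).
That leaves 4 units to arrange: 2 × 2 × 4! = 4 × 24 = 96.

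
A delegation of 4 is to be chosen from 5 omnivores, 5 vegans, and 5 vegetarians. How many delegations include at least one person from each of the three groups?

750

Unrestricted: C(15,4) = 1365 ways to pick any 4 of the 15.
Selections missing a whole group: no omnivores → C(10,4) = 210; no vegans → C(10,4) = 210; no vegetarians → C(10,4) = 210.
Add back selections omitting two groups (i.e. drawn from a single group): C(5,4) + C(5,4) + C(5,4) = 15.
By inclusion–exclusion: 1365 − 630 + 15 = 750.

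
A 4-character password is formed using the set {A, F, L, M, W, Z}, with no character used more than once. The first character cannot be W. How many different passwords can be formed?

300

The first character has 6−1 = 5 choices (anything except W).
The remaining 3 characters are filled from the other 5 symbols without repetition: 5 × 4 × 3 = 60.
Total: 5 × 60 = 300.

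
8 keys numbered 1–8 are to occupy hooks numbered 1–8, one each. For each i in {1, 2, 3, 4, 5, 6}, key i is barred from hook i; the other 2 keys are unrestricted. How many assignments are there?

18806

Let Aᵢ (for 1 ≤ i ≤ 6) be the placements that put key i in its forbidden hook. Any j of these fix j positions, leaving (8−j)! ways to fill the rest, and there are C(6,j) ways to pick which j.
By inclusion–exclusion, the number of valid placements is Σ_{j=0}^{6} (−1)^j C(6,j)·(8−j)!.
Computing: 40320 − 30240 + 10800 − 2400 + 360 − 36 + 2 = 18806.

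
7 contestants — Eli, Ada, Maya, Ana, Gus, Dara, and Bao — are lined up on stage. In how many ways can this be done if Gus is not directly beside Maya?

There are 7! = 5040 arrangements in all. If Gus and Maya are adjacent, merging them into one block gives 2·(6)! = 1440 arrangements.
So 5040 − 1440 = 3600 arrangements keep them apart.

3600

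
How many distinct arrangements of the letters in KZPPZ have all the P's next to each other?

12

Treat the 2 copies of P as a single block. The multiset to arrange is then {PP, K, Z, Z}, 4 items in all.
That gives (4)!/(2!) = 12 arrangements.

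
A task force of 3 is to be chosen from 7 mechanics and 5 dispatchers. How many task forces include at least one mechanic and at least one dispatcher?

Total 3-person selections from all 12: C(12,3) = 220.
Subtract selections that omit an entire group: no mechanics → C(5,3) = 10; no dispatchers → C(7,3) = 35.
Both groups omitted at once is impossible, so 220 − 45 = 175.

175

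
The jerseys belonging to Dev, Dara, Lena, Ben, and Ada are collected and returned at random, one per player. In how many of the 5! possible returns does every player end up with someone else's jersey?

Let Aᵢ be the assignments in which player i gets their old jersey. We want the size of the complement of A₁∪…∪A_5.
By inclusion–exclusion this is Σ_{j=0}^{5} (−1)^j C(5,j)·(5−j)!.
Computing: 120 − 120 + 60 − 20 + 5 − 1 = 44.

44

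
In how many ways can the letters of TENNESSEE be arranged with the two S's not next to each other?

There are 9!/(4!·2!·2!) = 3780 arrangements of TENNESSEE in total.
Arrangements with the S's together: treat SS as one letter, giving (8)!/(4!·2!) = 840.
Subtracting, 3780 − 840 = 2940 arrangements keep the S's apart.

2940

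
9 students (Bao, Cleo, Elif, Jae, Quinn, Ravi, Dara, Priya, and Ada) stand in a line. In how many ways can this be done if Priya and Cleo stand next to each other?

80640

Glue Priya and Cleo into one block (2 internal orders), leaving 8 units to arrange in a row.
That gives 2 × 8! = 2 × 40320 = 80640.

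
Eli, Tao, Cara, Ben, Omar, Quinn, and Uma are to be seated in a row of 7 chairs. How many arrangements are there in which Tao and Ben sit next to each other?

1440

Place the 5 others and the Tao-Ben pair as 6 objects in a line; the pair has 2 internal arrangements.
That gives 2 × 6! = 2 × 720 = 1440.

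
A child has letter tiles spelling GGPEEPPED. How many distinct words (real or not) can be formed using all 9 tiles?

GGPEEPPED has 9 letters with E appearing 3 times, G appearing twice, and P appearing 3 times.
So there are 9! / (3!·3!·2!) = 5040 distinguishable arrangements.

5040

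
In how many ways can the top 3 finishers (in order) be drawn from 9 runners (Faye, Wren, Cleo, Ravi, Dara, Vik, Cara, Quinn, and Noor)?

504

This is an ordered selection of 3 from 9: P(9,3).
That gives 9 × 8 × 7 = 504.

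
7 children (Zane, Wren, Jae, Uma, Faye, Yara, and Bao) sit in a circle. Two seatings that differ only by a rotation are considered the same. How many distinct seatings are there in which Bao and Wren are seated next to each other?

Glue Bao and Wren into a block (2 internal orders). Seating 6 units around a circle gives (5)! arrangements.
So 2 × (5)! = 2 × 120 = 240.

240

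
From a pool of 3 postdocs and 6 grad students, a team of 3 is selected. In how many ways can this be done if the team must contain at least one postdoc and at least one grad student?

Unrestricted: C(9,3) = 84 ways to pick any 3 of the 9.
Selections missing a whole group: no postdocs → C(6,3) = 20; no grad students → C(3,3) = 1.
Both groups omitted at once is impossible, so 84 − 21 = 63.

63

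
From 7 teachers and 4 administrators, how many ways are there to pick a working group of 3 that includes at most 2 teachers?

Split by how many teachers are chosen (0 through 2).
Sum: C(7,0)·C(4,3) + C(7,1)·C(4,2) + C(7,2)·C(4,1) = 4 + 42 + 84 = 130.

130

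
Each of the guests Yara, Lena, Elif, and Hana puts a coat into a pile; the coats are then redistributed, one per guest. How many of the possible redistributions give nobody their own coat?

Count assignments avoiding every fixed point. For any j of the 4 guests fixed to their own coat, the other 4−j can be arranged in (4−j)! ways.
By inclusion–exclusion this is Σ_{j=0}^{4} (−1)^j C(4,j)·(4−j)!.
Computing: 24 − 24 + 12 − 4 + 1 = 9.

9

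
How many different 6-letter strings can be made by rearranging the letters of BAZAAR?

BAZAAR has 6 letters with A appearing 3 times.
Dividing 6! = 720 by 3! = 6 for the repeated letters gives 120.

120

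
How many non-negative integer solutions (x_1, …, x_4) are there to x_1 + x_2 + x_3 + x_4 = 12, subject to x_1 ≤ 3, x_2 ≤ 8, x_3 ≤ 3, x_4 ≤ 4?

60

By stars and bars, unrestricted non-negative solutions to x_1+…+x_4 = 12 number C(12+3,3) = 455.
Subtract solutions that violate a single cap (substitute x_i' = x_i − (cap_i+1)): x_1 ≥ 4 gives C(11,3) = 165; x_2 ≥ 9 gives C(6,3) = 20; x_3 ≥ 4 gives C(11,3) = 165; x_4 ≥ 5 gives C(10,3) = 120. Together 470.
Add back pairs where two caps are both exceeded: 0 + 35 + 20 + 0 + 0 + 20 = 75.
By inclusion–exclusion the count is 455 − 470 + 75 = 60.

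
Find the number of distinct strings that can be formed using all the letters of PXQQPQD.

420

The 7 letters of PXQQPQD have repeats: P appearing twice and Q appearing 3 times.
Dividing 7! = 5040 by 3!·2! = 12 for the repeated letters gives 420.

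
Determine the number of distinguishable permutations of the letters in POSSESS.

210

The 7 letters of POSSESS have repeats: S appearing 4 times.
The number of distinct arrangements is 7!/(4!) = 5040/24 = 210.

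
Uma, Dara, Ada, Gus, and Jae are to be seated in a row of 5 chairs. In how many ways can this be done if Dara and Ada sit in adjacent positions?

48

Treat {Dara, Ada} as a single unit. There are 4 units to order, and the pair itself can be ordered 2 ways.
That gives 2 × 4! = 2 × 24 = 48.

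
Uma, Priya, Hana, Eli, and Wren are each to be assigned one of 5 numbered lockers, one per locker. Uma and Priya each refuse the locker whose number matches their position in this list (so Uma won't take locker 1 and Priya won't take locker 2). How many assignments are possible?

Let Aᵢ (for i ∈ {1, 2}) be the placements that put person i in their forbidden locker. Any j of these fix j positions, leaving (5−j)! ways to fill the rest, and there are C(2,j) ways to pick which j.
By inclusion–exclusion, the number of valid placements is Σ_{j=0}^{2} (−1)^j C(2,j)·(5−j)!.
Computing: 120 − 48 + 6 = 78.

78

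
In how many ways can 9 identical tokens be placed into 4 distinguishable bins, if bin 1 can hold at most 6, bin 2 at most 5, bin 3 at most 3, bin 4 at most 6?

Ignoring the caps, the number of non-negative solutions to x_1+…+x_4 = 9 is C(12,3) = 220.
Subtract solutions that violate a single cap (substitute x_i' = x_i − (cap_i+1)): x_1 ≥ 7 gives C(5,3) = 10; x_2 ≥ 6 gives C(6,3) = 20; x_3 ≥ 4 gives C(8,3) = 56; x_4 ≥ 7 gives C(5,3) = 10. Together 96.
No two caps can be exceeded simultaneously, so the pair terms are all 0.
By inclusion–exclusion the count is 220 − 96 + 0 = 124.

124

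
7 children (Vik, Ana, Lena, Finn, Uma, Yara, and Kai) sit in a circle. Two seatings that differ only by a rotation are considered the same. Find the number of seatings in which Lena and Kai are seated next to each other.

Treat {Lena, Kai} as one unit (2 internal orders) and seat the resulting 6 units around the table: (5)! circular arrangements.
So 2 × (5)! = 2 × 120 = 240.

240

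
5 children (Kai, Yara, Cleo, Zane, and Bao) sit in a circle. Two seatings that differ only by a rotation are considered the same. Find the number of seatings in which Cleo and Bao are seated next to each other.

12

Glue Cleo and Bao into a block (2 internal orders). Seating 4 units around a circle gives (3)! arrangements.
So 2 × (3)! = 2 × 6 = 12.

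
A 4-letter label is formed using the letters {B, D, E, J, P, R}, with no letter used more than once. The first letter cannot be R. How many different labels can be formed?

The first letter has 6−1 = 5 choices (anything except R).
The remaining 3 letters are filled from the other 5 symbols without repetition: 5 × 4 × 3 = 60.
Total: 5 × 60 = 300.

300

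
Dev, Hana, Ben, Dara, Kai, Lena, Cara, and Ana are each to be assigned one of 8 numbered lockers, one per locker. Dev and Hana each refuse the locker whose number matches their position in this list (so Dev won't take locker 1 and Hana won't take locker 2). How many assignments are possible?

Let Aᵢ (for i ∈ {1, 2}) be the placements that put person i in their forbidden locker. Any j of these fix j positions, leaving (8−j)! ways to fill the rest, and there are C(2,j) ways to pick which j.
By inclusion–exclusion, the number of valid placements is Σ_{j=0}^{2} (−1)^j C(2,j)·(8−j)!.
Computing: 40320 − 10080 + 720 = 30960.

30960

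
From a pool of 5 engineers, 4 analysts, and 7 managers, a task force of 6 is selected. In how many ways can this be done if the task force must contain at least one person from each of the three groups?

6545

Unrestricted: C(16,6) = 8008 ways to pick any 6 of the 16.
Selections missing a whole group: no engineers → C(11,6) = 462; no analysts → C(12,6) = 924; no managers → C(9,6) = 84.
Add back selections omitting two groups (i.e. drawn from a single group): C(5,6) + C(4,6) + C(7,6) = 7.
By inclusion–exclusion: 8008 − 1470 + 7 = 6545.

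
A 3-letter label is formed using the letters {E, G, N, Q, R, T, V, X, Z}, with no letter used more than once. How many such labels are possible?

504

With no repetition, fill the 3 letters in order: 9 choices, then 8, down to 7.
9 × 8 × 7 = 504.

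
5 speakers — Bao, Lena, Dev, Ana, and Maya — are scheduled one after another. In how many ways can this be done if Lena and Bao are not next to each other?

Of the 5! = 120 arrangements, those with Lena and Bao adjacent number 2 × 4! = 48 (treat the pair as a block with 2 internal orders).
So 120 − 48 = 72 arrangements keep them apart.

72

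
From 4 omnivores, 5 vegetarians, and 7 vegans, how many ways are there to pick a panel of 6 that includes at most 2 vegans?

Split by how many vegans are chosen (0 through 2).
Sum: C(7,0)·C(9,6) + C(7,1)·C(9,5) + C(7,2)·C(9,4) = 84 + 882 + 2646 = 3612.

3612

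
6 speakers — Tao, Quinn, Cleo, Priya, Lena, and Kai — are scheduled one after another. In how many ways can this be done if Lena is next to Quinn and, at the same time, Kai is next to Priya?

96

Treat {Lena,Quinn} as one block (2 orders) and {Kai,Priya} as another (2 orders).
That leaves 4 units to arrange: 2 × 2 × 4! = 4 × 24 = 96.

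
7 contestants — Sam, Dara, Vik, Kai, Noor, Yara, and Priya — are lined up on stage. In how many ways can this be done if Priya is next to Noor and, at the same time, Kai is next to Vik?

Treat {Priya,Noor} as one block (2 orders) and {Kai,Vik} as another (2 orders).
That leaves 5 units to arrange: 2 × 2 × 5! = 4 × 120 = 480.

480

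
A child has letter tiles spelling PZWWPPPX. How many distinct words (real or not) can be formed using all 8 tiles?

PZWWPPPX has 8 letters with P appearing 4 times and W appearing twice.
The number of distinct arrangements is 8!/(4!·2!) = 40320/48 = 840.

840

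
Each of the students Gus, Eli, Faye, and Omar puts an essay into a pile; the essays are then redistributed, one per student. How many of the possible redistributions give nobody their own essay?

9

Count assignments avoiding every fixed point. For any j of the 4 students fixed to their own essay, the other 4−j can be arranged in (4−j)! ways.
By inclusion–exclusion this is Σ_{j=0}^{4} (−1)^j C(4,j)·(4−j)!.
Computing: 24 − 24 + 12 − 4 + 1 = 9.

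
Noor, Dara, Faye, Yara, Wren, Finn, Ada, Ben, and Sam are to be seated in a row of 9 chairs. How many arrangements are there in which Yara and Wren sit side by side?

Treat {Yara, Wren} as a single unit. There are 8 units to order, and the pair itself can be ordered 2 ways.
So the count is 2·(8)! = 80640.

80640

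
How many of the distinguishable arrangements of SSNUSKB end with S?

360

With the last slot taken by S, it remains to arrange the other 6 letters (SNUSKB).
Those 6 letters have S appearing twice, giving (6)!/(2!) = 360.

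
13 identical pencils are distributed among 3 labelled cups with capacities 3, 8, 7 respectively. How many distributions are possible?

18

Ignoring the caps, the number of non-negative solutions to x_1+…+x_3 = 13 is C(15,2) = 105.
Subtract solutions that violate a single cap (substitute x_i' = x_i − (cap_i+1)): x_1 ≥ 4 gives C(11,2) = 55; x_2 ≥ 9 gives C(6,2) = 15; x_3 ≥ 8 gives C(7,2) = 21. Together 91.
Add back pairs where two caps are both exceeded: 1 + 3 + 0 = 4.
By inclusion–exclusion the count is 105 − 91 + 4 = 18.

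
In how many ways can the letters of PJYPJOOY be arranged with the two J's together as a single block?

630

Treat the 2 copies of J as a single block. The multiset to arrange is then {JJ, O, O, P, P, Y, Y}, 7 items in all.
That gives (7)!/(2!·2!·2!) = 630 arrangements.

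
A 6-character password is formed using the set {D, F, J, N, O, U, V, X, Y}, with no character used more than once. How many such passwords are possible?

Choose and order 6 of the 9 symbols: the first character has 9 options, the next 8, and so on down to 4.
9 × 8 × 7 × 6 × 5 × 4 = 60480.

60480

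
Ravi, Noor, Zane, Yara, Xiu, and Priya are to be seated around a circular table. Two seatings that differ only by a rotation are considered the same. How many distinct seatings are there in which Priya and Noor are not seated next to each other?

All circular seatings of 6 people number (5)! = 120.
Those with Priya next to Noor: fuse the pair into one unit and seat 5 units around a circle — 2·(4)! = 48.
Subtracting, 120 − 48 = 72.

72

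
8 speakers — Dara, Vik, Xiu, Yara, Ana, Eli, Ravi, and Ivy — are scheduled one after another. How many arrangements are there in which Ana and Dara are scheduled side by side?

10080

Glue Ana and Dara into one block (2 internal orders), leaving 7 units to arrange in a row.
That gives 2 × 7! = 2 × 5040 = 10080.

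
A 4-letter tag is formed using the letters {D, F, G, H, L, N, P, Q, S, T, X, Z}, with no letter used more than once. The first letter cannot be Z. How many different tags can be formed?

10890

The first letter has 12−1 = 11 choices (anything except Z).
The remaining 3 letters are filled from the other 11 symbols without repetition: 11 × 10 × 9 = 990.
Total: 11 × 990 = 10890.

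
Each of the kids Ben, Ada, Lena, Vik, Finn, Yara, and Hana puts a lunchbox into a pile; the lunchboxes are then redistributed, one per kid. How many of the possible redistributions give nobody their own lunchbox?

This is the derangement count D_7: permutations of 7 items with no fixed point.
By inclusion–exclusion this is Σ_{j=0}^{7} (−1)^j C(7,j)·(7−j)!.
Computing: 5040 − 5040 + 2520 − 840 + 210 − 42 + 7 − 1 = 1854.

1854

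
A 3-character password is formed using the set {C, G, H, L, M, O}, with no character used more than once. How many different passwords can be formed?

With no repetition, fill the 3 characters in order: 6 choices, then 5, down to 4.
6 × 5 × 4 = 120.

120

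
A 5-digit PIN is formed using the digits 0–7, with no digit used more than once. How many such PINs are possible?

With no repetition, fill the 5 digits in order: 8 choices, then 7, down to 4.
That product is 8 × 7 × 6 × 5 × 4 = 6720.

6720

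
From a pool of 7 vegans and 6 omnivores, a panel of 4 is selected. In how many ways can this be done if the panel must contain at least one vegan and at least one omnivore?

665

With no constraint there are C(13,4) = 715 possible selections.
Selections missing a whole group: no vegans → C(6,4) = 15; no omnivores → C(7,4) = 35.
Both groups omitted at once is impossible, so 715 − 50 = 665.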